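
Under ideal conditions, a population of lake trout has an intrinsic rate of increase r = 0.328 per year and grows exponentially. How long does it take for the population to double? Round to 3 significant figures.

Doubling time t_d = ln(2)/r = 0.6931/0.328 = 2.1133.

2.11 years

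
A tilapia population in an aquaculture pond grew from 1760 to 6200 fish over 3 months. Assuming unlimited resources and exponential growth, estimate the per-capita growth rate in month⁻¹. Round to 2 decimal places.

0.42 per month

From N(t) = N₀·e^(rt): e^(r·3) = 6200/1760 = 3.5227.
r·3 = ln(3.5227) = 1.2592, so r = 1.2592/3 = 0.41975.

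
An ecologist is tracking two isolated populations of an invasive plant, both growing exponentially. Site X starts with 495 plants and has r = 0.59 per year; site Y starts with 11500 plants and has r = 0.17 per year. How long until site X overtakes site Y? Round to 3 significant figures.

Set 495·e^(0.59t) = 11500·e^(0.17t).
e^((0.59 − 0.17)t) = 11500/495 → e^(0.42·t) = 23.232.
0.42·t = ln(23.232) = 3.1455, so t = 3.1455/0.42 = 7.4894.

7.49 years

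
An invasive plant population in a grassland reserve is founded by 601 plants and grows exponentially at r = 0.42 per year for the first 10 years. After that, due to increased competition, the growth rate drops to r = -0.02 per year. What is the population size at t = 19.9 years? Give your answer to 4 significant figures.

Phase 1: N(10) = 601·e^(0.42×10) = 601·e^4.2 = 40078.5.
Phase 2 runs for 19.9 − 10 = 9.9 years at r = -0.02.
N(19.9) = 40078.5·e^(-0.02×9.9) = 40078.5·e^-0.198 = 32879.2.

32880 plants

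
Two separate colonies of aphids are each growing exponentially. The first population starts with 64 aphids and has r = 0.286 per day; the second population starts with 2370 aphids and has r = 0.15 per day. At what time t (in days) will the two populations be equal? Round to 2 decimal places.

26.56 days

Set 64·e^(0.286t) = 2370·e^(0.15t).
e^((0.286 − 0.15)t) = 2370/64 → e^(0.136·t) = 37.031.
0.136·t = ln(37.031) = 3.6118, so t = 3.6118/0.136 = 26.557.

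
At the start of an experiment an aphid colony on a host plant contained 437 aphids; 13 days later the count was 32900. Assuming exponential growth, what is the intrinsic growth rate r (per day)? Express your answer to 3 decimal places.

0.332 per day

From N(t) = N₀·e^(rt): e^(r·13) = 32900/437 = 75.286.
r·13 = ln(75.286) = 4.3213, so r = 4.3213/13 = 0.33241.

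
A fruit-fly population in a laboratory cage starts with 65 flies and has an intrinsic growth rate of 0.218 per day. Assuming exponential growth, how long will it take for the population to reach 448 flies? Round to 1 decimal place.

Set N₀·e^(rt) = 448: e^(0.218·t) = 448/65 = 6.8923.
0.218·t = ln(6.8923) = 1.9304, so t = 1.9304/0.218 = 8.8551.

8.9 days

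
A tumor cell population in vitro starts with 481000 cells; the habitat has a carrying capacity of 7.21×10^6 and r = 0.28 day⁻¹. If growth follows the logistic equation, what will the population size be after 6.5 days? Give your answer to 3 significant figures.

A = (K − N₀)/N₀ = (7.21×10^6 − 481000)/481000 = 13.99.
N(t) = K/(1 + A·e^(−rt)) = 7.21×10^6/(1 + 13.99×e^(−0.28×6.5)).
e^(−1.82) = 0.16203; denominator = 1 + 13.99×0.16203 = 3.2667.
N = 7.21×10^6/3.2667 = 2.207136×10^6.

2210000 cells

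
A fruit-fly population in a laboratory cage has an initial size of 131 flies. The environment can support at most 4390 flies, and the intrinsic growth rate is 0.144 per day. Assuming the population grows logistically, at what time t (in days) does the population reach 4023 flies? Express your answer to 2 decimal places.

40.81 days

A = (K − N₀)/N₀ = (4390 − 131)/131 = 32.511.
Solve 4390/(1 + 32.511·e^(−0.144t)) = 4023: 1 + 32.511·e^(−0.144t) = 1.0912, so e^(−0.144t) = 0.00280595.
−0.144·t = ln(0.00280595) = -5.876, so t = 5.876/0.144 = 40.806.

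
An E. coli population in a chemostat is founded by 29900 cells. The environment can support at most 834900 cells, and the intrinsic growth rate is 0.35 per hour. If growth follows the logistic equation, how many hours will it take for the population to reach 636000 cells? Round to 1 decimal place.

A = (K − N₀)/N₀ = (834900 − 29900)/29900 = 26.923.
Solve 834900/(1 + 26.923·e^(−0.35t)) = 636000: 1 + 26.923·e^(−0.35t) = 1.3127, so e^(−0.35t) = 0.0116159.
−0.35·t = ln(0.0116159) = -4.4554, so t = 4.4554/0.35 = 12.73.

12.7 hours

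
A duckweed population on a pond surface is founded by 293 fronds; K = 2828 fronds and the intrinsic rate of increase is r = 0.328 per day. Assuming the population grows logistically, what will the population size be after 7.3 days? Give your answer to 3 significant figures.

1580 fronds

A = (K − N₀)/N₀ = (2828 − 293)/293 = 8.6519.
N(t) = K/(1 + A·e^(−rt)) = 2828/(1 + 8.6519×e^(−0.328×7.3)).
e^(−2.394) = 0.091227; denominator = 1 + 8.6519×0.091227 = 1.7893.
N = 2828/1.7893 = 1580.52.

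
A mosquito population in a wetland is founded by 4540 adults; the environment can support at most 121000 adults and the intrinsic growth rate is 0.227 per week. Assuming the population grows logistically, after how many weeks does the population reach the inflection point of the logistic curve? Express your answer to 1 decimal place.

Logistic growth is fastest at N = K/2 = 60500.
A = (K − N₀)/N₀ = 25.652. Set K/(1 + A·e^(−rt)) = K/2 → A·e^(−rt) = 1.
e^(−0.227t) = 1/25.652 = 0.0389833, so t = ln(25.652)/0.227 = 3.2446/0.227 = 14.293.

14.3 weeks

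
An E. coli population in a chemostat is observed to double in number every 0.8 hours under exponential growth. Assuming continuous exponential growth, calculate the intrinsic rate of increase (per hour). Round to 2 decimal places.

r = ln(2)/t_d = 0.6931/0.8 = 0.86643.

0.87 per hour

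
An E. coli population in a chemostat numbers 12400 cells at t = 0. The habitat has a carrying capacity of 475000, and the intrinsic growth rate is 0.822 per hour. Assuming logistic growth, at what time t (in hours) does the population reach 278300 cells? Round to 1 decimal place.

4.8 hours

A = (K − N₀)/N₀ = (475000 − 12400)/12400 = 37.306.
Solve 475000/(1 + 37.306·e^(−0.822t)) = 278300: 1 + 37.306·e^(−0.822t) = 1.7068, so e^(−0.822t) = 0.0189455.
−0.822·t = ln(0.0189455) = -3.9662, so t = 3.9662/0.822 = 4.825.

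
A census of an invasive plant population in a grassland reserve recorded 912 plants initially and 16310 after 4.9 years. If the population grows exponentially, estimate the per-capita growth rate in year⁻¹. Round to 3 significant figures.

From N(t) = N₀·e^(rt): e^(r·4.9) = 16310/912 = 17.884.
r·4.9 = ln(17.884) = 2.8839, so r = 2.8839/4.9 = 0.58855.

0.589 per year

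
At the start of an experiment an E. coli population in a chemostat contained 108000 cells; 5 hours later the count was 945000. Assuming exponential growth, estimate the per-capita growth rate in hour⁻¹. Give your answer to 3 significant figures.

From N(t) = N₀·e^(rt): e^(r·5) = 945000/108000 = 8.75.
r·5 = ln(8.75) = 2.1691, so r = 2.1691/5 = 0.43381.

0.434 per hour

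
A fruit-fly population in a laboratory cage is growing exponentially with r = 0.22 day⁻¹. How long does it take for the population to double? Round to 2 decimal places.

Doubling time t_d = ln(2)/r = 0.6931/0.22 = 3.1507.

3.15 days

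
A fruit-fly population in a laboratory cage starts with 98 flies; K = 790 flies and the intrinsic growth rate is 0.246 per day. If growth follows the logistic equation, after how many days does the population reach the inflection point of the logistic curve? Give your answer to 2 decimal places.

Logistic growth is fastest at N = K/2 = 395.
A = (K − N₀)/N₀ = 7.0612. Set K/(1 + A·e^(−rt)) = K/2 → A·e^(−rt) = 1.
e^(−0.246t) = 1/7.0612 = 0.141618, so t = ln(7.0612)/0.246 = 1.9546/0.246 = 7.9456.

7.95 days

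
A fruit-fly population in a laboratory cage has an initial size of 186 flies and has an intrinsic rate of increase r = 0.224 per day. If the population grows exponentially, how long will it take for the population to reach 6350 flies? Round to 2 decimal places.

Set N₀·e^(rt) = 6350: e^(0.224·t) = 6350/186 = 34.14.
0.224·t = ln(34.14) = 3.5305, so t = 3.5305/0.224 = 15.761.

15.76 days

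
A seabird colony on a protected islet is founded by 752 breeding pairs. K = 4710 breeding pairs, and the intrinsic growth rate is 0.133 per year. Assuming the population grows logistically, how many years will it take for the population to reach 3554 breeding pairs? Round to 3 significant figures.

20.9 years

A = (K − N₀)/N₀ = (4710 − 752)/752 = 5.2633.
Solve 4710/(1 + 5.2633·e^(−0.133t)) = 3554: 1 + 5.2633·e^(−0.133t) = 1.3253, so e^(−0.133t) = 0.0617991.
−0.133·t = ln(0.0617991) = -2.7839, so t = 2.7839/0.133 = 20.931.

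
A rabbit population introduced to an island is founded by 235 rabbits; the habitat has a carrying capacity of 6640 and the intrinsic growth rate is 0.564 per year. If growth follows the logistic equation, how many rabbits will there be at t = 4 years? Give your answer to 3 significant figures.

1720 rabbits

A = (K − N₀)/N₀ = (6640 − 235)/235 = 27.255.
N(t) = K/(1 + A·e^(−rt)) = 6640/(1 + 27.255×e^(−0.564×4)).
e^(−2.256) = 0.10477; denominator = 1 + 27.255×0.10477 = 3.8555.
N = 6640/3.8555 = 1722.21.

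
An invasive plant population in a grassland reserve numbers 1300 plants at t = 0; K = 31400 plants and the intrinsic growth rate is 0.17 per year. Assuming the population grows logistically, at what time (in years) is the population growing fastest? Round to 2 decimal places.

18.48 years

Logistic growth is fastest at N = K/2 = 15700.
A = (K − N₀)/N₀ = 23.154. Set K/(1 + A·e^(−rt)) = K/2 → A·e^(−rt) = 1.
e^(−0.17t) = 1/23.154 = 0.0431894, so t = ln(23.154)/0.17 = 3.1422/0.17 = 18.483.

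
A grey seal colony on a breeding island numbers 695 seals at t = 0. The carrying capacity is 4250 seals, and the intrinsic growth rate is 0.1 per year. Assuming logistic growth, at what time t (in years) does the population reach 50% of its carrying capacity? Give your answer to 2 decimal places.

16.32 years

A = (K − N₀)/N₀ = (4250 − 695)/695 = 5.1151.
Solve 4250/(1 + 5.1151·e^(−0.1t)) = 2125: 1 + 5.1151·e^(−0.1t) = 2, so e^(−0.1t) = 0.195499.
−0.1·t = ln(0.195499) = -1.6322, so t = 1.6322/0.1 = 16.322.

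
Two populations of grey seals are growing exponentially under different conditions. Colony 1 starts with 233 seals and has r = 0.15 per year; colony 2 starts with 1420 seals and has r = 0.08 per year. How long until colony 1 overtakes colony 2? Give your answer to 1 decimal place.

Set 233·e^(0.15t) = 1420·e^(0.08t).
e^((0.15 − 0.08)t) = 1420/233 → e^(0.07·t) = 6.0944.
0.07·t = ln(6.0944) = 1.8074, so t = 1.8074/0.07 = 25.82.

25.8 years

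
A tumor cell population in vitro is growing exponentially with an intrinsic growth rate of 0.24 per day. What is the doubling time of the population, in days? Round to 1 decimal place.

Doubling time t_d = ln(2)/r = 0.6931/0.24 = 2.8881.

2.9 days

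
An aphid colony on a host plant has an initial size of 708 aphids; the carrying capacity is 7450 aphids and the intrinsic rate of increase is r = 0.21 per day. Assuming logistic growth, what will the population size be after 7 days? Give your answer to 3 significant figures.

A = (K − N₀)/N₀ = (7450 − 708)/708 = 9.5226.
N(t) = K/(1 + A·e^(−rt)) = 7450/(1 + 9.5226×e^(−0.21×7)).
e^(−1.47) = 0.22993; denominator = 1 + 9.5226×0.22993 = 3.1895.
N = 7450/3.1895 = 2335.8.

2340 aphids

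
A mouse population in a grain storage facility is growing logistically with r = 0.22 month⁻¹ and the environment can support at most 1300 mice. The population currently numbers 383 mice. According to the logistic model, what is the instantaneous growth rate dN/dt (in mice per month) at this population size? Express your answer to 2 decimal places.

59.44 mice per month

dN/dt = rN(1 − N/K) = 0.22 × 383 × (1 − 383/1300).
1 − 383/1300 = 0.70538; dN/dt = 0.22 × 383 × 0.70538 = 59.436.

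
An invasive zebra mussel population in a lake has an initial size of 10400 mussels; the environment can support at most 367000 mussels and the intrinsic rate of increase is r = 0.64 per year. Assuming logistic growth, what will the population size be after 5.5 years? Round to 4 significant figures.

A = (K − N₀)/N₀ = (367000 − 10400)/10400 = 34.288.
N(t) = K/(1 + A·e^(−rt)) = 367000/(1 + 34.288×e^(−0.64×5.5)).
e^(−3.52) = 0.029599; denominator = 1 + 34.288×0.029599 = 2.0149.
N = 367000/2.0149 = 182141.

182100 mussels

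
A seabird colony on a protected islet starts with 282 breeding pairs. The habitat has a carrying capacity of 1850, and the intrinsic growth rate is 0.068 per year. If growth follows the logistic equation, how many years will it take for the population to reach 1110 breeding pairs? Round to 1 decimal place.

31.2 years

A = (K − N₀)/N₀ = (1850 − 282)/282 = 5.5603.
Solve 1850/(1 + 5.5603·e^(−0.068t)) = 1110: 1 + 5.5603·e^(−0.068t) = 1.6667, so e^(−0.068t) = 0.119898.
−0.068·t = ln(0.119898) = -2.1211, so t = 2.1211/0.068 = 31.193.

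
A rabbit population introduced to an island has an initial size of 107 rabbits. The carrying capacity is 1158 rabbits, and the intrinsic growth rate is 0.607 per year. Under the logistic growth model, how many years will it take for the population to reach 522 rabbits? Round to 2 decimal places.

3.44 years

A = (K − N₀)/N₀ = (1158 − 107)/107 = 9.8224.
Solve 1158/(1 + 9.8224·e^(−0.607t)) = 522: 1 + 9.8224·e^(−0.607t) = 2.2184, so e^(−0.607t) = 0.124042.
−0.607·t = ln(0.124042) = -2.0871, so t = 2.0871/0.607 = 3.4384.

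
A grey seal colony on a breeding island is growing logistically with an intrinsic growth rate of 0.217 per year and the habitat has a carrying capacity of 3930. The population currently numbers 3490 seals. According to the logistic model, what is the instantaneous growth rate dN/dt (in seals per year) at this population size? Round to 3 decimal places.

dN/dt = rN(1 − N/K) = 0.217 × 3490 × (1 − 3490/3930).
1 − 3490/3930 = 0.11196; dN/dt = 0.217 × 3490 × 0.11196 = 84.79.

84.790 seals per year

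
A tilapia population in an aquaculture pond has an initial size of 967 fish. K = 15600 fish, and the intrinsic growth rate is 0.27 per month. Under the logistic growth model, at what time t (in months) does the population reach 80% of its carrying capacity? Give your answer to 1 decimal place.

15.2 months

A = (K − N₀)/N₀ = (15600 − 967)/967 = 15.132.
Solve 15600/(1 + 15.132·e^(−0.27t)) = 12480: 1 + 15.132·e^(−0.27t) = 1.25, so e^(−0.27t) = 0.0165209.
−0.27·t = ln(0.0165209) = -4.1031, so t = 4.1031/0.27 = 15.197.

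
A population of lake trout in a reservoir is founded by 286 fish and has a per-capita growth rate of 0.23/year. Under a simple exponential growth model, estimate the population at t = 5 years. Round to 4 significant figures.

903.2 fish

N(t) = N₀·e^(rt) = 286 × e^(0.23×5) = 286 × e^1.15.
e^1.15 ≈ 3.1582, so N ≈ 286 × 3.1582 = 903.243.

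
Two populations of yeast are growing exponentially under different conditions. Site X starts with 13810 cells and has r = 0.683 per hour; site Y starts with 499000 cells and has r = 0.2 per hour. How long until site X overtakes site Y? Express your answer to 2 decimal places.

Set 13810·e^(0.683t) = 499000·e^(0.2t).
e^((0.683 − 0.2)t) = 499000/13810 → e^(0.483·t) = 36.133.
0.483·t = ln(36.133) = 3.5872, so t = 3.5872/0.483 = 7.4269.

7.43 hours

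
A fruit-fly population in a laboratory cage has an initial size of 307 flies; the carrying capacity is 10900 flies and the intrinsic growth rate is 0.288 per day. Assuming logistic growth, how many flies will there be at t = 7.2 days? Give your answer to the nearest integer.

A = (K − N₀)/N₀ = (10900 − 307)/307 = 34.505.
N(t) = K/(1 + A·e^(−rt)) = 10900/(1 + 34.505×e^(−0.288×7.2)).
e^(−2.074) = 0.12573; denominator = 1 + 34.505×0.12573 = 5.3384.
N = 10900/5.3384 = 2041.82.

2042 flies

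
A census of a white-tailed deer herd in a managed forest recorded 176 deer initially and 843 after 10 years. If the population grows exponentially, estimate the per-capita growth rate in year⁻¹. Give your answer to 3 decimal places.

From N(t) = N₀·e^(rt): e^(r·10) = 843/176 = 4.7898.
r·10 = ln(4.7898) = 1.5665, so r = 1.5665/10 = 0.15665.

0.157 per year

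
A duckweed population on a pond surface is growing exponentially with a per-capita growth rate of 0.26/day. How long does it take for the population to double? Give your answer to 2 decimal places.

Doubling time t_d = ln(2)/r = 0.6931/0.26 = 2.666.

2.67 days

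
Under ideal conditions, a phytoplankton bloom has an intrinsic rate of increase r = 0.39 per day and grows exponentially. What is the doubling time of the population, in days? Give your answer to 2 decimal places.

Doubling time t_d = ln(2)/r = 0.6931/0.39 = 1.7773.

1.78 days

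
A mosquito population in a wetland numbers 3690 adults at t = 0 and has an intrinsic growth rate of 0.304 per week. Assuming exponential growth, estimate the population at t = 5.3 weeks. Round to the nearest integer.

N(t) = N₀·e^(rt) = 3690 × e^(0.304×5.3) = 3690 × e^1.611.
e^1.611 ≈ 5.0088, so N ≈ 3690 × 5.0088 = 18482.5.

18483 adults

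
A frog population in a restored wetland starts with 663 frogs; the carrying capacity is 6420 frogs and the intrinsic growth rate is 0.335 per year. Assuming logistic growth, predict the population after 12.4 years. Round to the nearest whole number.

5650 frogs

A = (K − N₀)/N₀ = (6420 − 663)/663 = 8.6833.
N(t) = K/(1 + A·e^(−rt)) = 6420/(1 + 8.6833×e^(−0.335×12.4)).
e^(−4.154) = 0.015701; denominator = 1 + 8.6833×0.015701 = 1.1363.
N = 6420/1.1363 = 5649.72.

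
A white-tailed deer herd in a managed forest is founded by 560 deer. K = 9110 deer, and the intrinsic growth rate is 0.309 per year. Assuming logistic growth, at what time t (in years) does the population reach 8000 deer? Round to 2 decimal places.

A = (K − N₀)/N₀ = (9110 − 560)/560 = 15.268.
Solve 9110/(1 + 15.268·e^(−0.309t)) = 8000: 1 + 15.268·e^(−0.309t) = 1.1387, so e^(−0.309t) = 0.00908772.
−0.309·t = ln(0.00908772) = -4.7008, so t = 4.7008/0.309 = 15.213.

15.21 years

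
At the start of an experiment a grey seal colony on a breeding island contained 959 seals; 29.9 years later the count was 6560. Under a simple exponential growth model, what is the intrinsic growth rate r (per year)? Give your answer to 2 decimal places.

From N(t) = N₀·e^(rt): e^(r·29.9) = 6560/959 = 6.8405.
r·29.9 = ln(6.8405) = 1.9229, so r = 1.9229/29.9 = 0.06431.

0.06 per year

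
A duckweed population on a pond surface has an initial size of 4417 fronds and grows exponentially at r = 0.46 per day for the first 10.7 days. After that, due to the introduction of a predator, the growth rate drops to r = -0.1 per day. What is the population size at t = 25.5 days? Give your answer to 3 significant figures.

Phase 1: N(10.7) = 4417·e^(0.46×10.7) = 4417·e^4.922 = 606352.
Phase 2 runs for 25.5 − 10.7 = 14.8 days at r = -0.1.
N(25.5) = 606352·e^(-0.1×14.8) = 606352·e^-1.48 = 138029.

138000 fronds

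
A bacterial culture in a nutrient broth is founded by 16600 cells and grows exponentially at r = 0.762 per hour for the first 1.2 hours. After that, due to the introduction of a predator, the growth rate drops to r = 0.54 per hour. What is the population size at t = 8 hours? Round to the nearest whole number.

Phase 1: N(1.2) = 16600·e^(0.762×1.2) = 16600·e^0.9144 = 41421.6.
Phase 2 runs for 8 − 1.2 = 6.8 hours at r = 0.54.
N(8) = 41421.6·e^(0.54×6.8) = 41421.6·e^3.672 = 1.629132×10^6.

1629132 cells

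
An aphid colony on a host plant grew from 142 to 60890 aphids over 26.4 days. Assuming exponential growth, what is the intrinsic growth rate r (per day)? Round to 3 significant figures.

From N(t) = N₀·e^(rt): e^(r·26.4) = 60890/142 = 428.8.
r·26.4 = ln(428.8) = 6.061, so r = 6.061/26.4 = 0.22958.

0.230 per day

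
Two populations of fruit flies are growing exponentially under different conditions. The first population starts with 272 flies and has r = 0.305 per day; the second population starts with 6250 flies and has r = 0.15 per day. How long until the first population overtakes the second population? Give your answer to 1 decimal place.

Set 272·e^(0.305t) = 6250·e^(0.15t).
e^((0.305 − 0.15)t) = 6250/272 → e^(0.155·t) = 22.978.
0.155·t = ln(22.978) = 3.1345, so t = 3.1345/0.155 = 20.223.

20.2 days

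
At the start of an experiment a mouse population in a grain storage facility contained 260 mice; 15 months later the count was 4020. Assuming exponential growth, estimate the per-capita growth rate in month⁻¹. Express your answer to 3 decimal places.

0.183 per month

From N(t) = N₀·e^(rt): e^(r·15) = 4020/260 = 15.462.
r·15 = ln(15.462) = 2.7384, so r = 2.7384/15 = 0.18256.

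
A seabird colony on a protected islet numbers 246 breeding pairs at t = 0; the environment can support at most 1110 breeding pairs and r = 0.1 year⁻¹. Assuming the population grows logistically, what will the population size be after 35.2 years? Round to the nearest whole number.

1005 breeding pairs

A = (K − N₀)/N₀ = (1110 − 246)/246 = 3.5122.
N(t) = K/(1 + A·e^(−rt)) = 1110/(1 + 3.5122×e^(−0.1×35.2)).
e^(−3.52) = 0.029599; denominator = 1 + 3.5122×0.029599 = 1.104.
N = 1110/1.104 = 1005.47.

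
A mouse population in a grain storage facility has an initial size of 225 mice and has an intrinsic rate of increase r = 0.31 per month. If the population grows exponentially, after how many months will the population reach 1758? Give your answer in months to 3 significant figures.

6.63 months

Set N₀·e^(rt) = 1758: e^(0.31·t) = 1758/225 = 7.8133.
0.31·t = ln(7.8133) = 2.0558, so t = 2.0558/0.31 = 6.6317.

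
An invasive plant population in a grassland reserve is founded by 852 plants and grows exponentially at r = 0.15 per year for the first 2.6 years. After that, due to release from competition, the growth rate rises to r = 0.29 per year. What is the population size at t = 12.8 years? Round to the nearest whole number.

Phase 1: N(2.6) = 852·e^(0.15×2.6) = 852·e^0.39 = 1258.39.
Phase 2 runs for 12.8 − 2.6 = 10.2 years at r = 0.29.
N(12.8) = 1258.39·e^(0.29×10.2) = 1258.39·e^2.958 = 24235.8.

24236 plants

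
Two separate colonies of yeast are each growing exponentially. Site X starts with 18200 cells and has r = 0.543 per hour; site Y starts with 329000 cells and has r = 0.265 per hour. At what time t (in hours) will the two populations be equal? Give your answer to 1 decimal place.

Set 18200·e^(0.543t) = 329000·e^(0.265t).
e^((0.543 − 0.265)t) = 329000/18200 → e^(0.278·t) = 18.077.
0.278·t = ln(18.077) = 2.8946, so t = 2.8946/0.278 = 10.412.

10.4 hours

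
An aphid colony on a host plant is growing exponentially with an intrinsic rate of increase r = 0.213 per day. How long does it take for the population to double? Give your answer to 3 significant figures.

Doubling time t_d = ln(2)/r = 0.6931/0.213 = 3.2542.

3.25 days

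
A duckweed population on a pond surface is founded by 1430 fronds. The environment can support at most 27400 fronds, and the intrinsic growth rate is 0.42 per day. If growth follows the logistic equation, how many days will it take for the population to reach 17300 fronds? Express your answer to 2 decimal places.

A = (K − N₀)/N₀ = (27400 − 1430)/1430 = 18.161.
Solve 27400/(1 + 18.161·e^(−0.42t)) = 17300: 1 + 18.161·e^(−0.42t) = 1.5838, so e^(−0.42t) = 0.0321469.
−0.42·t = ln(0.0321469) = -3.4374, so t = 3.4374/0.42 = 8.1844.

8.18 days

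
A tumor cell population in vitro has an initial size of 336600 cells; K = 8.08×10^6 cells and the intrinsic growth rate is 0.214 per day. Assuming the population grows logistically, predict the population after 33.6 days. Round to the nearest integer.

7942275 cells

A = (K − N₀)/N₀ = (8.08×10^6 − 336600)/336600 = 23.005.
N(t) = K/(1 + A·e^(−rt)) = 8.08×10^6/(1 + 23.005×e^(−0.214×33.6)).
e^(−7.19) = 0.00075379; denominator = 1 + 23.005×0.00075379 = 1.0173.
N = 8.08×10^6/1.0173 = 7.942275×10^6.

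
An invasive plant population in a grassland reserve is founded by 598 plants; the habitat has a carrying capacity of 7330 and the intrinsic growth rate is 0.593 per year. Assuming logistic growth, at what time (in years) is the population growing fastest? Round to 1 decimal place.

4.1 years

Logistic growth is fastest at N = K/2 = 3665.
A = (K − N₀)/N₀ = 11.258. Set K/(1 + A·e^(−rt)) = K/2 → A·e^(−rt) = 1.
e^(−0.593t) = 1/11.258 = 0.0888295, so t = ln(11.258)/0.593 = 2.421/0.593 = 4.0827.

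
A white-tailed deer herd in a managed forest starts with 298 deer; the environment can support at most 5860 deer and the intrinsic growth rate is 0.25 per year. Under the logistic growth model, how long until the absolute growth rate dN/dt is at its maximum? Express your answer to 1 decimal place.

Logistic growth is fastest at N = K/2 = 2930.
A = (K − N₀)/N₀ = 18.664. Set K/(1 + A·e^(−rt)) = K/2 → A·e^(−rt) = 1.
e^(−0.25t) = 1/18.664 = 0.0535778, so t = ln(18.664)/0.25 = 2.9266/0.25 = 11.706.

11.7 years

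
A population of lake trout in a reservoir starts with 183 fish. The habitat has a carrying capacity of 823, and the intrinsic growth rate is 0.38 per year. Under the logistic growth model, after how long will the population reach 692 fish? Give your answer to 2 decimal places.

A = (K − N₀)/N₀ = (823 − 183)/183 = 3.4973.
Solve 823/(1 + 3.4973·e^(−0.38t)) = 692: 1 + 3.4973·e^(−0.38t) = 1.1893, so e^(−0.38t) = 0.0541298.
−0.38·t = ln(0.0541298) = -2.9164, so t = 2.9164/0.38 = 7.6747.

7.67 years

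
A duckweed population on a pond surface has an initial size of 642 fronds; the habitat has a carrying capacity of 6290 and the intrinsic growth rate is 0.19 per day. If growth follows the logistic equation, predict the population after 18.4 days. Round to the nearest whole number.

4966 fronds

A = (K − N₀)/N₀ = (6290 − 642)/642 = 8.7975.
N(t) = K/(1 + A·e^(−rt)) = 6290/(1 + 8.7975×e^(−0.19×18.4)).
e^(−3.496) = 0.030318; denominator = 1 + 8.7975×0.030318 = 1.2667.
N = 6290/1.2667 = 4965.55.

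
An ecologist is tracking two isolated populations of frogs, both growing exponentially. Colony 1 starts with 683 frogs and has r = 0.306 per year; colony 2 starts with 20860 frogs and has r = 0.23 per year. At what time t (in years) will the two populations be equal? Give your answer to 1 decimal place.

45.0 years

Set 683·e^(0.306t) = 20860·e^(0.23t).
e^((0.306 − 0.23)t) = 20860/683 → e^(0.076·t) = 30.542.
0.076·t = ln(30.542) = 3.4191, so t = 3.4191/0.076 = 44.988.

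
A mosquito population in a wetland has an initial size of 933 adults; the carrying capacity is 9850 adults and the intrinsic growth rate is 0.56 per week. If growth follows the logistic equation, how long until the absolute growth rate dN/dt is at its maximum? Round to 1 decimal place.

4.0 weeks

Logistic growth is fastest at N = K/2 = 4925.
A = (K − N₀)/N₀ = 9.5573. Set K/(1 + A·e^(−rt)) = K/2 → A·e^(−rt) = 1.
e^(−0.56t) = 1/9.5573 = 0.104632, so t = ln(9.5573)/0.56 = 2.2573/0.56 = 4.0309.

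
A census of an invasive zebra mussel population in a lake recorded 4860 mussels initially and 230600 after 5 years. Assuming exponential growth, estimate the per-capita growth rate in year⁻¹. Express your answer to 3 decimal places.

From N(t) = N₀·e^(rt): e^(r·5) = 230600/4860 = 47.449.
r·5 = ln(47.449) = 3.8596, so r = 3.8596/5 = 0.77193.

0.772 per year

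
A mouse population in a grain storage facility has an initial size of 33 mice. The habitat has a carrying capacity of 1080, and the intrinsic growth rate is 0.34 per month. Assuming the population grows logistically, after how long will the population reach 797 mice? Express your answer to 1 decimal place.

A = (K − N₀)/N₀ = (1080 − 33)/33 = 31.727.
Solve 1080/(1 + 31.727·e^(−0.34t)) = 797: 1 + 31.727·e^(−0.34t) = 1.3551, so e^(−0.34t) = 0.0111917.
−0.34·t = ln(0.0111917) = -4.4926, so t = 4.4926/0.34 = 13.213.

13.2 months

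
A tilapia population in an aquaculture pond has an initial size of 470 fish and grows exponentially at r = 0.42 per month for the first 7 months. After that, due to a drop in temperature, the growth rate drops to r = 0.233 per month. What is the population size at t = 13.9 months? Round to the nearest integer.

44375 fish

Phase 1: N(7) = 470·e^(0.42×7) = 470·e^2.94 = 8890.45.
Phase 2 runs for 13.9 − 7 = 6.9 months at r = 0.233.
N(13.9) = 8890.45·e^(0.233×6.9) = 8890.45·e^1.608 = 44375.1.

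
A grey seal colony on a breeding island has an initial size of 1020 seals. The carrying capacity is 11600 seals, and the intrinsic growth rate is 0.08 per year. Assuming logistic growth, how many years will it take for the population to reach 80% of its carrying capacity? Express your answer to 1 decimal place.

46.6 years

A = (K − N₀)/N₀ = (11600 − 1020)/1020 = 10.373.
Solve 11600/(1 + 10.373·e^(−0.08t)) = 9280: 1 + 10.373·e^(−0.08t) = 1.25, so e^(−0.08t) = 0.0241021.
−0.08·t = ln(0.0241021) = -3.7255, so t = 3.7255/0.08 = 46.568.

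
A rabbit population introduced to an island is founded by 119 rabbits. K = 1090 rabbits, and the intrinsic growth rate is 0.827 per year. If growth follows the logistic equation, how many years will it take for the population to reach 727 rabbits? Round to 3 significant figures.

A = (K − N₀)/N₀ = (1090 − 119)/119 = 8.1597.
Solve 1090/(1 + 8.1597·e^(−0.827t)) = 727: 1 + 8.1597·e^(−0.827t) = 1.4993, so e^(−0.827t) = 0.0611927.
−0.827·t = ln(0.0611927) = -2.7937, so t = 2.7937/0.827 = 3.3781.

3.38 years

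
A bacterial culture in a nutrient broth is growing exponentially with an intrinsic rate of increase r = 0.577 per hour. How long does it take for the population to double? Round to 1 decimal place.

1.2 hours

Doubling time t_d = ln(2)/r = 0.6931/0.577 = 1.2013.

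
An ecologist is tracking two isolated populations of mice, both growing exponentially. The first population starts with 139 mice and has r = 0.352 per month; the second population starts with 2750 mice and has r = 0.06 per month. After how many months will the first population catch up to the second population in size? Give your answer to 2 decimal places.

10.22 months

Set 139·e^(0.352t) = 2750·e^(0.06t).
e^((0.352 − 0.06)t) = 2750/139 → e^(0.292·t) = 19.784.
0.292·t = ln(19.784) = 2.9849, so t = 2.9849/0.292 = 10.222.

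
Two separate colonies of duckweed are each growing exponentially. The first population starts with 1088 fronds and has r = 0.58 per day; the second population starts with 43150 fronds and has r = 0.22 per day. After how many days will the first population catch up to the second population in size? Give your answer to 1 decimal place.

10.2 days

Set 1088·e^(0.58t) = 43150·e^(0.22t).
e^((0.58 − 0.22)t) = 43150/1088 → e^(0.36·t) = 39.66.
0.36·t = ln(39.66) = 3.6803, so t = 3.6803/0.36 = 10.223.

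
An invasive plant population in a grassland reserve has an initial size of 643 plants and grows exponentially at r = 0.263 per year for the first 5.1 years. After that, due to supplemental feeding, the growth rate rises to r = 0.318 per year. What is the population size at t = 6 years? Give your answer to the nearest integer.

Phase 1: N(5.1) = 643·e^(0.263×5.1) = 643·e^1.341 = 2458.84.
Phase 2 runs for 6 − 5.1 = 0.9 years at r = 0.318.
N(6) = 2458.84·e^(0.318×0.9) = 2458.84·e^0.2862 = 3273.6.

3274 plants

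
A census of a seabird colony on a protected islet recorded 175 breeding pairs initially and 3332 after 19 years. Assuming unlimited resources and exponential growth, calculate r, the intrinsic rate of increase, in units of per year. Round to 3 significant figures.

0.155 per year

From N(t) = N₀·e^(rt): e^(r·19) = 3332/175 = 19.04.
r·19 = ln(19.04) = 2.9465, so r = 2.9465/19 = 0.15508.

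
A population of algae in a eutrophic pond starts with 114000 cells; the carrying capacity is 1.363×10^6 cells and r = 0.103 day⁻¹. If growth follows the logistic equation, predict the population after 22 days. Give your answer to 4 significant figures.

638000 cells

A = (K − N₀)/N₀ = (1.363×10^6 − 114000)/114000 = 10.956.
N(t) = K/(1 + A·e^(−rt)) = 1.363×10^6/(1 + 10.956×e^(−0.103×22)).
e^(−2.266) = 0.10373; denominator = 1 + 10.956×0.10373 = 2.1364.
N = 1.363×10^6/2.1364 = 637977.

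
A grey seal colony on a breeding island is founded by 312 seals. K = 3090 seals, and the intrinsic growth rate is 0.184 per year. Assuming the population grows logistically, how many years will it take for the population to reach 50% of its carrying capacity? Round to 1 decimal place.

A = (K − N₀)/N₀ = (3090 − 312)/312 = 8.9038.
Solve 3090/(1 + 8.9038·e^(−0.184t)) = 1545: 1 + 8.9038·e^(−0.184t) = 2, so e^(−0.184t) = 0.112311.
−0.184·t = ln(0.112311) = -2.1865, so t = 2.1865/0.184 = 11.883.

11.9 years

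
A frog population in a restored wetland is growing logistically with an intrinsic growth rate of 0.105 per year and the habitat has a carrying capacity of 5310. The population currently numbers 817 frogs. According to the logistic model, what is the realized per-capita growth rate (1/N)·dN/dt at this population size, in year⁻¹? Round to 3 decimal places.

(1/N)·dN/dt = r(1 − N/K) = 0.105 × (1 − 817/5310).
= 0.105 × 0.84614 = 0.088845.

0.089 per year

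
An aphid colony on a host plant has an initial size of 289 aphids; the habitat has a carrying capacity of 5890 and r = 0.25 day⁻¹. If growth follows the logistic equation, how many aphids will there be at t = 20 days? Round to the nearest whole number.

5210 aphids

A = (K − N₀)/N₀ = (5890 − 289)/289 = 19.381.
N(t) = K/(1 + A·e^(−rt)) = 5890/(1 + 19.381×e^(−0.25×20)).
e^(−5) = 0.0067379; denominator = 1 + 19.381×0.0067379 = 1.1306.
N = 5890/1.1306 = 5209.69.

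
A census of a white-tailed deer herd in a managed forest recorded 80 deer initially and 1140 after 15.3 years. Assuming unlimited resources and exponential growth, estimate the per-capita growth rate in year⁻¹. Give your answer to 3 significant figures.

0.174 per year

From N(t) = N₀·e^(rt): e^(r·15.3) = 1140/80 = 14.25.
r·15.3 = ln(14.25) = 2.6568, so r = 2.6568/15.3 = 0.17364.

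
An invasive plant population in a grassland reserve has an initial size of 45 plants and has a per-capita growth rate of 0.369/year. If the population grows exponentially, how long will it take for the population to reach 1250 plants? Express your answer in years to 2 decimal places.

Set N₀·e^(rt) = 1250: e^(0.369·t) = 1250/45 = 27.778.
0.369·t = ln(27.778) = 3.3242, so t = 3.3242/0.369 = 9.0088.

9.01 years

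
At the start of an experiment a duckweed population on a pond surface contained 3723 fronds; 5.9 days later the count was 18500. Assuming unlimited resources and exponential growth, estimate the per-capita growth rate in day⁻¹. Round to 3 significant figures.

0.272 per day

From N(t) = N₀·e^(rt): e^(r·5.9) = 18500/3723 = 4.9691.
r·5.9 = ln(4.9691) = 1.6032, so r = 1.6032/5.9 = 0.27174.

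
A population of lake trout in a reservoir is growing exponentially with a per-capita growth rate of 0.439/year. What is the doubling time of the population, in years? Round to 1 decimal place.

1.6 years

Doubling time t_d = ln(2)/r = 0.6931/0.439 = 1.5789.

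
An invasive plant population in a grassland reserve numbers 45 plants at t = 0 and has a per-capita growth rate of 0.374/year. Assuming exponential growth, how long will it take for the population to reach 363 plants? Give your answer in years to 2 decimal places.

Set N₀·e^(rt) = 363: e^(0.374·t) = 363/45 = 8.0667.
0.374·t = ln(8.0667) = 2.0877, so t = 2.0877/0.374 = 5.5822.

5.58 years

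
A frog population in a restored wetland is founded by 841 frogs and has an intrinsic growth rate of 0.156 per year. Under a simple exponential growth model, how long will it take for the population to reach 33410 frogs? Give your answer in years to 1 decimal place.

23.6 years

Set N₀·e^(rt) = 33410: e^(0.156·t) = 33410/841 = 39.727.
0.156·t = ln(39.727) = 3.682, so t = 3.682/0.156 = 23.603.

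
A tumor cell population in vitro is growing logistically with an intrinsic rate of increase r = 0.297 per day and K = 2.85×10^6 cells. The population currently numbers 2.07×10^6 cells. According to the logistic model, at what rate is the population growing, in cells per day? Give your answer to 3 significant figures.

168000 cells per day

dN/dt = rN(1 − N/K) = 0.297 × 2.07×10^6 × (1 − 2.07×10^6/2.85×10^6).
1 − 2.07×10^6/2.85×10^6 = 0.27368; dN/dt = 0.297 × 2.07×10^6 × 0.27368 = 1.68258×10^5.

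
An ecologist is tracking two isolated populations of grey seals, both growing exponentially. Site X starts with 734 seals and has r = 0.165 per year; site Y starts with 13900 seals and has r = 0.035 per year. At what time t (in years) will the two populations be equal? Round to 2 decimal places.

Set 734·e^(0.165t) = 13900·e^(0.035t).
e^((0.165 − 0.035)t) = 13900/734 → e^(0.13·t) = 18.937.
0.13·t = ln(18.937) = 2.9411, so t = 2.9411/0.13 = 22.624.

22.62 years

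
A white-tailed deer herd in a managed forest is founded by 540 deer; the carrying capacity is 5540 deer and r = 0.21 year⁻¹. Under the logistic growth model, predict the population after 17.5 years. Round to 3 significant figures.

4490 deer

A = (K − N₀)/N₀ = (5540 − 540)/540 = 9.2593.
N(t) = K/(1 + A·e^(−rt)) = 5540/(1 + 9.2593×e^(−0.21×17.5)).
e^(−3.675) = 0.025349; denominator = 1 + 9.2593×0.025349 = 1.2347.
N = 5540/1.2347 = 4486.86.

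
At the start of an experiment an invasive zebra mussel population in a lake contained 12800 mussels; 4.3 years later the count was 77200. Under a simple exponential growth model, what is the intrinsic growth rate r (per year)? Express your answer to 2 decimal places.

0.42 per year

From N(t) = N₀·e^(rt): e^(r·4.3) = 77200/12800 = 6.0312.
r·4.3 = ln(6.0312) = 1.797, so r = 1.797/4.3 = 0.4179.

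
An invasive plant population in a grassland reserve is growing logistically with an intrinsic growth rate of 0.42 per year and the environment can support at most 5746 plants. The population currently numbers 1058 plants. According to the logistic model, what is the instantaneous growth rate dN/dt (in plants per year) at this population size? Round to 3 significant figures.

dN/dt = rN(1 − N/K) = 0.42 × 1058 × (1 − 1058/5746).
1 − 1058/5746 = 0.81587; dN/dt = 0.42 × 1058 × 0.81587 = 362.54.

363 plants per year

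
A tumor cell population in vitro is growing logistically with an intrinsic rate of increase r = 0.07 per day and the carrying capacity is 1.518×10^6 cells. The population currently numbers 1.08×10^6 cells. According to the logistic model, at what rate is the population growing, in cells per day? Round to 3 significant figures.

21800 cells per day

dN/dt = rN(1 − N/K) = 0.07 × 1.08×10^6 × (1 − 1.08×10^6/1.518×10^6).
1 − 1.08×10^6/1.518×10^6 = 0.28854; dN/dt = 0.07 × 1.08×10^6 × 0.28854 = 21813.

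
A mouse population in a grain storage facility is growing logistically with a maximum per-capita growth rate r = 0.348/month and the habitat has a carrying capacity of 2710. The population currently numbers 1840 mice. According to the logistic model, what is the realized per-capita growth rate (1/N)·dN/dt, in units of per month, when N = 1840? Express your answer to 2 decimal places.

(1/N)·dN/dt = r(1 − N/K) = 0.348 × (1 − 1840/2710).
= 0.348 × 0.32103 = 0.11172.

0.11 per month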